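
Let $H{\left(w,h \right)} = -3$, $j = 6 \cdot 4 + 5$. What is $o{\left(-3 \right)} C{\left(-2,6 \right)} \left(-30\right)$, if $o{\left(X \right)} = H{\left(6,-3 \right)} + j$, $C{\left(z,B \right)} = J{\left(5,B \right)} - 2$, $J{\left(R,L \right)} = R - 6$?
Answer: $2340$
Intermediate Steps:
$J{\left(R,L \right)} = -6 + R$ ($J{\left(R,L \right)} = R - 6 = -6 + R$)
$j = 29$ ($j = 24 + 5 = 29$)
$C{\left(z,B \right)} = -3$ ($C{\left(z,B \right)} = \left(-6 + 5\right) - 2 = -1 - 2 = -3$)
$o{\left(X \right)} = 26$ ($o{\left(X \right)} = -3 + 29 = 26$)
$o{\left(-3 \right)} C{\left(-2,6 \right)} \left(-30\right) = 26 \left(\left(-3\right) \left(-30\right)\right) = 26 \cdot 90 = 2340$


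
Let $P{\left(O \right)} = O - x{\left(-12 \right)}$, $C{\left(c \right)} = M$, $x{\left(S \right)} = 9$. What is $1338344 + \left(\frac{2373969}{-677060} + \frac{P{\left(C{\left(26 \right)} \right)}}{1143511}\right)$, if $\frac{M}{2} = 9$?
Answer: $\frac{1036177415087343421}{774225557660} \approx 1.3383 \cdot 10^{6}$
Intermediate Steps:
$M = 18$ ($M = 2 \cdot 9 = 18$)
$C{\left(c \right)} = 18$
$P{\left(O \right)} = -9 + O$ ($P{\left(O \right)} = O - 9 = -9 + O$)
$1338344 + \left(\frac{2373969}{-677060} + \frac{P{\left(C{\left(26 \right)} \right)}}{1143511}\right) = 1338344 + \left(\frac{2373969}{-677060} + \frac{-9 + 18}{1143511}\right) = 1338344 + \left(2373969 \left(- \frac{1}{677060}\right) + 9 \cdot \frac{1}{1143511}\right) = 1338344 + \left(- \frac{2373969}{677060} + \frac{9}{1143511}\right) = 1338344 - \frac{2714653571619}{774225557660} = \frac{1036177415087343421}{774225557660}$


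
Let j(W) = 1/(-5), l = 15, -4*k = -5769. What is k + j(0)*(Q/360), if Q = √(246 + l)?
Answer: 5769/4 - √29/600 ≈ 1442.2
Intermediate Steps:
k = 5769/4 (k = -¼*(-5769) = 5769/4 ≈ 1442.3)
j(W) = -⅕
Q = 3*√29 (Q = √(246 + 15) = √261 = 3*√29 ≈ 16.155)
k + j(0)*(Q/360) = 5769/4 - 3*√29/(5*360) = 5769/4 - √29/600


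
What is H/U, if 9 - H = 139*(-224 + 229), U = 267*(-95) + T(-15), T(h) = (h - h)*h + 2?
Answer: 686/25363 ≈ 0.027047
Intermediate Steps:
T(h) = 2 (T(h) = 0*h + 2 = 0 + 2 = 2)
U = -25363 (U = 267*(-95) + 2 = -25365 + 2 = -25363)
H = -686 (H = 9 - 139*(-224 + 229) = 9 - 139*5 = 9 - 1*695 = 9 - 695 = -686)
H/U = -686/(-25363) = -686*(-1/25363) = 686/25363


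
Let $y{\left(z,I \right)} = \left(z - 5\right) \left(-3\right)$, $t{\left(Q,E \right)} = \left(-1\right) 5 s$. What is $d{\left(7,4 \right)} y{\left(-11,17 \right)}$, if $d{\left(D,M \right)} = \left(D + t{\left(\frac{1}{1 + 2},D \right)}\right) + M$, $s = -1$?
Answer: $768$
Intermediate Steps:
$t{\left(Q,E \right)} = 5$ ($t{\left(Q,E \right)} = \left(-1\right) 5 \left(-1\right) = \left(-5\right) \left(-1\right) = 5$)
$y{\left(z,I \right)} = 15 - 3 z$ ($y{\left(z,I \right)} = \left(-5 + z\right) \left(-3\right) = 15 - 3 z$)
$d{\left(D,M \right)} = 5 + D + M$ ($d{\left(D,M \right)} = \left(D + 5\right) + M = \left(5 + D\right) + M = 5 + D + M$)
$d{\left(7,4 \right)} y{\left(-11,17 \right)} = \left(5 + 7 + 4\right) \left(15 - -33\right) = 16 \left(15 + 33\right) = 16 \cdot 48 = 768$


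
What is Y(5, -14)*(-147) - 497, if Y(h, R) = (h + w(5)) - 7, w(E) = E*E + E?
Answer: -4613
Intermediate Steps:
w(E) = E + E² (w(E) = E² + E = E + E²)
Y(h, R) = 23 + h (Y(h, R) = (h + 5*(1 + 5)) - 7 = (h + 5*6) - 7 = (h + 30) - 7 = (30 + h) - 7 = 23 + h)
Y(5, -14)*(-147) - 497 = (23 + 5)*(-147) - 497 = 28*(-147) - 497 = -4116 - 497 = -4613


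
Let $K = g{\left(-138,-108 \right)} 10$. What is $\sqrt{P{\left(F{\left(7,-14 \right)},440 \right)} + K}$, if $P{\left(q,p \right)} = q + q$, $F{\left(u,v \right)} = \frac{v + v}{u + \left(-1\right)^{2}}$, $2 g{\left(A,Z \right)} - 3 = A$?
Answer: $i \sqrt{682} \approx 26.115 i$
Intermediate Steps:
$g{\left(A,Z \right)} = \frac{3}{2} + \frac{A}{2}$
$F{\left(u,v \right)} = \frac{2 v}{1 + u}$ ($F{\left(u,v \right)} = \frac{2 v}{u + 1} = \frac{2 v}{1 + u}$)
$P{\left(q,p \right)} = 2 q$
$K = -675$ ($K = \left(\frac{3}{2} + \frac{1}{2} \left(-138\right)\right) 10 = \left(\frac{3}{2} - 69\right) 10 = \left(- \frac{135}{2}\right) 10 = -675$)
$\sqrt{P{\left(F{\left(7,-14 \right)},440 \right)} + K} = \sqrt{2 \cdot 2 \left(-14\right) \frac{1}{1 + 7} - 675} = \sqrt{2 \cdot 2 \left(-14\right) \frac{1}{8} - 675} = \sqrt{2 \left(- \frac{7}{2}\right) - 675} = \sqrt{-7 - 675} = \sqrt{-682} = i \sqrt{682}$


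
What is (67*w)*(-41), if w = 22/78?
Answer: -30217/39 ≈ -774.79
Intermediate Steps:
w = 11/39 (w = 22*(1/78) = 11/39 ≈ 0.28205)
(67*w)*(-41) = (67*(11/39))*(-41) = (737/39)*(-41) = -30217/39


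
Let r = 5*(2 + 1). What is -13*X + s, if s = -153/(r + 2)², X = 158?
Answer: -34927/17 ≈ -2054.5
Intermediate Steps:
r = 15 (r = 5*3 = 15)
s = -9/17 (s = -153/(15 + 2)² = -153/(17²) = -153/289 = -153*1/289 = -9/17 ≈ -0.52941)
-13*X + s = -13*158 - 9/17 = -2054 - 9/17 = -34927/17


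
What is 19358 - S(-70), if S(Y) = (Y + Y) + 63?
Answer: 19435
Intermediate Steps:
S(Y) = 63 + 2*Y (S(Y) = 2*Y + 63 = 63 + 2*Y)
19358 - S(-70) = 19358 - (63 + 2*(-70)) = 19358 - (63 - 140) = 19358 - 1*(-77) = 19358 + 77 = 19435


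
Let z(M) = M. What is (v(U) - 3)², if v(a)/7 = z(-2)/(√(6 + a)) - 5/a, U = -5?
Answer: 100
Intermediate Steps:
v(a) = -35/a - 14/√(6 + a) (v(a) = 7*(-2/√(6 + a) - 5/a) = 7*(-5/a - 2/√(6 + a)) = -35/a - 14/√(6 + a))
(v(U) - 3)² = ((-35/(-5) - 14/√(6 - 5)) - 3)² = ((-35*(-⅕) - 14/√1) - 3)² = ((7 - 14*1) - 3)² = ((7 - 14) - 3)² = (-7 - 3)² = (-10)² = 100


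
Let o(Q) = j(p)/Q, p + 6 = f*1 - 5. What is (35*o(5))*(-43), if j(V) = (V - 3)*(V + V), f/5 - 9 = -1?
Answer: -453908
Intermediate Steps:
f = 40 (f = 45 + 5*(-1) = 45 - 5 = 40)
p = 29 (p = -6 + (40*1 - 5) = -6 + (40 - 5) = -6 + 35 = 29)
j(V) = 2*V*(-3 + V) (j(V) = (-3 + V)*(2*V) = 2*V*(-3 + V))
o(Q) = 1508/Q (o(Q) = (2*29*(-3 + 29))/Q = (2*29*26)/Q = 1508/Q)
(35*o(5))*(-43) = (35*(1508/5))*(-43) = 10556*(-43) = -453908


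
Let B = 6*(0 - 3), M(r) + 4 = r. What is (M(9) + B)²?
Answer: 169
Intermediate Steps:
M(r) = -4 + r
B = -18 (B = 6*(-3) = -18)
(M(9) + B)² = ((-4 + 9) - 18)² = (5 - 18)² = (-13)² = 169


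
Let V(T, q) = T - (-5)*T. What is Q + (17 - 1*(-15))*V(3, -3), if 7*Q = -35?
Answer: 571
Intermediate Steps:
Q = -5 (Q = (⅐)*(-35) = -5)
V(T, q) = 6*T (V(T, q) = T + 5*T = 6*T)
Q + (17 - 1*(-15))*V(3, -3) = -5 + (17 - 1*(-15))*(6*3) = -5 + (17 + 15)*18 = -5 + 32*18 = -5 + 576 = 571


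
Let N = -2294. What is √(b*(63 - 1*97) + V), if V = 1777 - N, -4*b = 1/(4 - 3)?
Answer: √16318/2 ≈ 63.871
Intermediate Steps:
b = -¼ (b = -1/(4*(4 - 3)) = -¼/1 = -¼*1 = -¼ ≈ -0.25000)
V = 4071 (V = 1777 - 1*(-2294) = 1777 + 2294 = 4071)
√(b*(63 - 1*97) + V) = √(-(63 - 1*97)/4 + 4071) = √(-(63 - 97)/4 + 4071) = √(-¼*(-34) + 4071) = √(17/2 + 4071) = √(8159/2) = √16318/2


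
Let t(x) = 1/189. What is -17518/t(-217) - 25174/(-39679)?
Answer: -131373255284/39679 ≈ -3.3109e+6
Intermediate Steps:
t(x) = 1/189
-17518/t(-217) - 25174/(-39679) = -17518/1/189 - 25174/(-39679) = -17518*189 - 25174*(-1/39679) = -3310902 + 25174/39679 = -131373255284/39679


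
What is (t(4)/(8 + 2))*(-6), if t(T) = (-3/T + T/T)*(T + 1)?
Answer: -¾ ≈ -0.75000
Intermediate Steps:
t(T) = (1 + T)*(1 - 3/T) (t(T) = (-3/T + 1)*(1 + T) = (1 - 3/T)*(1 + T) = (1 + T)*(1 - 3/T))
(t(4)/(8 + 2))*(-6) = ((-2 + 4 - 3/4)/(8 + 2))*(-6) = ((-2 + 4 - 3*¼)/10)*(-6) = ((-2 + 4 - ¾)*(⅒))*(-6) = ((5/4)*(⅒))*(-6) = (⅛)*(-6) = -¾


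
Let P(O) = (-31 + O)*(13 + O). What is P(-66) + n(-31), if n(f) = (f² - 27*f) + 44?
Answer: 6983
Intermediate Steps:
n(f) = 44 + f² - 27*f
P(-66) + n(-31) = (-403 + (-66)² - 18*(-66)) + (44 + (-31)² - 27*(-31)) = (-403 + 4356 + 1188) + (44 + 961 + 837) = 5141 + 1842 = 6983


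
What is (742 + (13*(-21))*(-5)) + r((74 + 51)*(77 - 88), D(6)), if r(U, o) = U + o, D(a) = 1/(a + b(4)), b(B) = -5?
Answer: 733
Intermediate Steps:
D(a) = 1/(-5 + a) (D(a) = 1/(a - 5) = 1/(-5 + a))
(742 + (13*(-21))*(-5)) + r((74 + 51)*(77 - 88), D(6)) = (742 + (13*(-21))*(-5)) + ((74 + 51)*(77 - 88) + 1/(-5 + 6)) = (742 - 273*(-5)) + (125*(-11) + 1/1) = (742 + 1365) + (-1375 + 1) = 2107 - 1374 = 733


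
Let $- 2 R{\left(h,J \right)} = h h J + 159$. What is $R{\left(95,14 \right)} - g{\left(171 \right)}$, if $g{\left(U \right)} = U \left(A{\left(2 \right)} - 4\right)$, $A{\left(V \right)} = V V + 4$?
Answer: $- \frac{127877}{2} \approx -63939.0$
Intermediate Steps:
$R{\left(h,J \right)} = - \frac{159}{2} - \frac{J h^{2}}{2}$ ($R{\left(h,J \right)} = - \frac{h h J + 159}{2} = - \frac{h^{2} J + 159}{2} = - \frac{J h^{2} + 159}{2} = - \frac{159 + J h^{2}}{2} = - \frac{159}{2} - \frac{J h^{2}}{2}$)
$A{\left(V \right)} = 4 + V^{2}$ ($A{\left(V \right)} = V^{2} + 4 = 4 + V^{2}$)
$g{\left(U \right)} = 4 U$ ($g{\left(U \right)} = U \left(\left(4 + 2^{2}\right) - 4\right) = U \left(\left(4 + 4\right) - 4\right) = U \left(8 - 4\right) = U 4 = 4 U$)
$R{\left(95,14 \right)} - g{\left(171 \right)} = \left(- \frac{159}{2} - 7 \cdot 95^{2}\right) - 4 \cdot 171 = \left(- \frac{159}{2} - 7 \cdot 9025\right) - 684 = \left(- \frac{159}{2} - 63175\right) - 684 = - \frac{126509}{2} - 684 = - \frac{127877}{2}$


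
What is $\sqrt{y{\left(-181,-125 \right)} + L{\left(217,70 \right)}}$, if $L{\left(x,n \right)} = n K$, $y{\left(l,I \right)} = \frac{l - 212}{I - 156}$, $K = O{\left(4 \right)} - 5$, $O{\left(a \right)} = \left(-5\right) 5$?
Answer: $\frac{3 i \sqrt{18411963}}{281} \approx 45.81 i$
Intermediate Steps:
$O{\left(a \right)} = -25$
$K = -30$ ($K = -25 - 5 = -30$)
$y{\left(l,I \right)} = \frac{-212 + l}{-156 + I}$
$L{\left(x,n \right)} = - 30 n$ ($L{\left(x,n \right)} = n \left(-30\right) = - 30 n$)
$\sqrt{y{\left(-181,-125 \right)} + L{\left(217,70 \right)}} = \sqrt{\frac{-212 - 181}{-156 - 125} - 2100} = \sqrt{\frac{1}{-281} \left(-393\right) - 2100} = \sqrt{\left(- \frac{1}{281}\right) \left(-393\right) - 2100} = \sqrt{\frac{393}{281} - 2100} = \sqrt{- \frac{589707}{281}} = \frac{3 i \sqrt{18411963}}{281}$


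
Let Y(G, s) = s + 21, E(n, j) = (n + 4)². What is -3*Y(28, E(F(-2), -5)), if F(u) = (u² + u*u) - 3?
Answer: -306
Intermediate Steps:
F(u) = -3 + 2*u² (F(u) = (u² + u²) - 3 = 2*u² - 3 = -3 + 2*u²)
E(n, j) = (4 + n)²
Y(G, s) = 21 + s
-3*Y(28, E(F(-2), -5)) = -3*(21 + (4 + (-3 + 2*(-2)²))²) = -3*(21 + (4 + (-3 + 2*4))²) = -3*(21 + (4 + (-3 + 8))²) = -3*(21 + (4 + 5)²) = -3*(21 + 9²) = -3*(21 + 81) = -3*102 = -306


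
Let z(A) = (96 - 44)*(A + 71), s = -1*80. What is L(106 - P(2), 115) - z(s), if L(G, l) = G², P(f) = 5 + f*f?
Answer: 9877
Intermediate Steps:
s = -80
P(f) = 5 + f²
z(A) = 3692 + 52*A (z(A) = 52*(71 + A) = 3692 + 52*A)
L(106 - P(2), 115) - z(s) = (106 - (5 + 2²))² - (3692 + 52*(-80)) = (106 - (5 + 4))² - (3692 - 4160) = (106 - 1*9)² - 1*(-468) = (106 - 9)² + 468 = 97² + 468 = 9409 + 468 = 9877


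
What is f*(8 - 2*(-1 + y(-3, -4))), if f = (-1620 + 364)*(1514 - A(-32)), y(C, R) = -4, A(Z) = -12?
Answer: -34499808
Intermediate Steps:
f = -1916656 (f = (-1620 + 364)*(1514 - 1*(-12)) = -1256*(1514 + 12) = -1256*1526 = -1916656)
f*(8 - 2*(-1 + y(-3, -4))) = -1916656*(8 - 2*(-1 - 4)) = -1916656*(8 - 2*(-5)) = -1916656*(8 + 10) = -1916656*18 = -34499808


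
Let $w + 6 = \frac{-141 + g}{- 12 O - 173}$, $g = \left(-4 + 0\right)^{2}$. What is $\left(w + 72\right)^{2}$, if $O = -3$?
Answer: $\frac{84033889}{18769} \approx 4477.3$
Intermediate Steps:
$g = 16$ ($g = \left(-4\right)^{2} = 16$)
$w = - \frac{697}{137}$ ($w = -6 + \frac{-141 + 16}{\left(-12\right) \left(-3\right) - 173} = -6 - \frac{125}{36 - 173} = -6 - \frac{125}{-137} = -6 - - \frac{125}{137} = -6 + \frac{125}{137} = - \frac{697}{137} \approx -5.0876$)
$\left(w + 72\right)^{2} = \left(- \frac{697}{137} + 72\right)^{2} = \left(\frac{9167}{137}\right)^{2} = \frac{84033889}{18769}$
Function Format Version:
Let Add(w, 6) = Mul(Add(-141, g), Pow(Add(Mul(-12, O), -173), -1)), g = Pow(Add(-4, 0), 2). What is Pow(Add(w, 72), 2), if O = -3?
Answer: Rational(84033889, 18769) ≈ 4477.3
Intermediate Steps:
g = 16 (g = Pow(-4, 2) = 16)
w = Rational(-697, 137) (w = Add(-6, Mul(Add(-141, 16), Pow(Add(Mul(-12, -3), -173), -1))) = Add(-6, Mul(-125, Pow(Add(36, -173), -1))) = Add(-6, Mul(-125, Pow(-137, -1))) = Add(-6, Mul(-125, Rational(-1, 137))) = Add(-6, Rational(125, 137)) = Rational(-697, 137) ≈ -5.0876)
Pow(Add(w, 72), 2) = Pow(Add(Rational(-697, 137), 72), 2) = Pow(Rational(9167, 137), 2) = Rational(84033889, 18769)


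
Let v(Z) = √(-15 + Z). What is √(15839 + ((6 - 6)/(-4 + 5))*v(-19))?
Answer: √15839 ≈ 125.85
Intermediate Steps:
√(15839 + ((6 - 6)/(-4 + 5))*v(-19)) = √(15839 + ((6 - 6)/(-4 + 5))*√(-15 - 19)) = √(15839 + (0/1)*√(-34)) = √(15839 + (0*1)*(I*√34)) = √(15839 + 0*(I*√34)) = √(15839 + 0) = √15839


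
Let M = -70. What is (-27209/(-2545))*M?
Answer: -380926/509 ≈ -748.38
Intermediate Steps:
(-27209/(-2545))*M = -27209/(-2545)*(-70) = -27209*(-1/2545)*(-70) = (27209/2545)*(-70) = -380926/509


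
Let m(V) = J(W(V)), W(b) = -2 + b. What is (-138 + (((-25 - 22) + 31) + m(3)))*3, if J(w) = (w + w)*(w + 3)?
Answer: -438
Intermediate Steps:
J(w) = 2*w*(3 + w) (J(w) = (2*w)*(3 + w) = 2*w*(3 + w))
m(V) = 2*(1 + V)*(-2 + V) (m(V) = 2*(-2 + V)*(3 + (-2 + V)) = 2*(-2 + V)*(1 + V) = 2*(1 + V)*(-2 + V))
(-138 + (((-25 - 22) + 31) + m(3)))*3 = (-138 + (((-25 - 22) + 31) + 2*(1 + 3)*(-2 + 3)))*3 = (-138 + ((-47 + 31) + 2*4*1))*3 = (-138 + (-16 + 8))*3 = (-138 - 8)*3 = -146*3 = -438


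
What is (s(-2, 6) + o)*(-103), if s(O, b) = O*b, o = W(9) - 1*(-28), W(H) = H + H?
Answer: -3502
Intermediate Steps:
W(H) = 2*H
o = 46 (o = 2*9 - 1*(-28) = 18 + 28 = 46)
(s(-2, 6) + o)*(-103) = (-2*6 + 46)*(-103) = (-12 + 46)*(-103) = 34*(-103) = -3502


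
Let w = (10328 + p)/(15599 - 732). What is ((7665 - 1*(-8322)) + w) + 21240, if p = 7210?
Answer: 553471347/14867 ≈ 37228.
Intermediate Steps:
w = 17538/14867 (w = (10328 + 7210)/(15599 - 732) = 17538/14867 ≈ 1.1797)
((7665 - 1*(-8322)) + w) + 21240 = ((7665 - 1*(-8322)) + 17538/14867) + 21240 = ((7665 + 8322) + 17538/14867) + 21240 = (15987 + 17538/14867) + 21240 = 237696267/14867 + 21240 = 553471347/14867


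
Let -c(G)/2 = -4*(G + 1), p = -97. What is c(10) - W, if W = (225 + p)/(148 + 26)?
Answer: 7592/87 ≈ 87.264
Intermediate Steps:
c(G) = 8 + 8*G (c(G) = -(-8)*(G + 1) = -(-8)*(1 + G) = -2*(-4 - 4*G) = 8 + 8*G)
W = 64/87 (W = (225 - 97)/(148 + 26) = 128/174 = 128*(1/174) = 64/87 ≈ 0.73563)
c(10) - W = (8 + 8*10) - 1*64/87 = (8 + 80) - 64/87 = 88 - 64/87 = 7592/87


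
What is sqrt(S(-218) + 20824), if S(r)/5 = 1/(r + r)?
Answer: 7*sqrt(20196719)/218 ≈ 144.31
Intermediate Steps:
S(r) = 5/(2*r) (S(r) = 5/(r + r) = 5/((2*r)) = 5*(1/(2*r)) = 5/(2*r))
sqrt(S(-218) + 20824) = sqrt((5/2)/(-218) + 20824) = sqrt((5/2)*(-1/218) + 20824) = sqrt(-5/436 + 20824) = sqrt(9079259/436) = 7*sqrt(20196719)/218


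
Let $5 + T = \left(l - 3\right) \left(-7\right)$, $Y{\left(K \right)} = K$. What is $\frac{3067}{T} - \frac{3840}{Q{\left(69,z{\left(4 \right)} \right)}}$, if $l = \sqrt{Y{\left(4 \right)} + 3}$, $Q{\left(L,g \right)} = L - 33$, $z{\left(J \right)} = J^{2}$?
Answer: $- \frac{58352}{87} - \frac{21469 \sqrt{7}}{87} \approx -1323.6$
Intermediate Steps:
$Q{\left(L,g \right)} = -33 + L$ ($Q{\left(L,g \right)} = L - 33 = -33 + L$)
$l = \sqrt{7}$ ($l = \sqrt{4 + 3} = \sqrt{7} \approx 2.6458$)
$T = 16 - 7 \sqrt{7}$ ($T = -5 + \left(\sqrt{7} - 3\right) \left(-7\right) = -5 + \left(-3 + \sqrt{7}\right) \left(-7\right) = -5 + \left(21 - 7 \sqrt{7}\right) = 16 - 7 \sqrt{7} \approx -2.5203$)
$\frac{3067}{T} - \frac{3840}{Q{\left(69,z{\left(4 \right)} \right)}} = \frac{3067}{16 - 7 \sqrt{7}} - \frac{3840}{-33 + 69} = \frac{3067}{16 - 7 \sqrt{7}} - \frac{3840}{36} = \frac{3067}{16 - 7 \sqrt{7}} - \frac{320}{3} = - \frac{320}{3} + \frac{3067}{16 - 7 \sqrt{7}}$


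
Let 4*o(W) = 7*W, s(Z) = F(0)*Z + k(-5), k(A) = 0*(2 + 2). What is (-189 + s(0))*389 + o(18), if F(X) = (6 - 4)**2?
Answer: -146979/2 ≈ -73490.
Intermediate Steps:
k(A) = 0 (k(A) = 0*4 = 0)
F(X) = 4 (F(X) = 2**2 = 4)
s(Z) = 4*Z (s(Z) = 4*Z + 0 = 4*Z)
o(W) = 7*W/4 (o(W) = (7*W)/4 = 7*W/4)
(-189 + s(0))*389 + o(18) = (-189 + 4*0)*389 + (7/4)*18 = (-189 + 0)*389 + 63/2 = -189*389 + 63/2 = -73521 + 63/2 = -146979/2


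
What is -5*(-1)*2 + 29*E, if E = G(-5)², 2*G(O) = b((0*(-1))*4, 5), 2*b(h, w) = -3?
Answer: 421/16 ≈ 26.313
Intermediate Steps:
b(h, w) = -3/2 (b(h, w) = (½)*(-3) = -3/2)
G(O) = -¾ (G(O) = (½)*(-3/2) = -¾)
E = 9/16 (E = (-¾)² = 9/16 ≈ 0.56250)
-5*(-1)*2 + 29*E = -5*(-1)*2 + 29*(9/16) = 5*2 + 261/16 = 10 + 261/16 = 421/16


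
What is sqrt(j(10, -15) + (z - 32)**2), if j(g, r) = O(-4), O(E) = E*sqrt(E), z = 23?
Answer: sqrt(81 - 8*I) ≈ 9.0109 - 0.4439*I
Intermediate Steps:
O(E) = E**(3/2)
j(g, r) = -8*I (j(g, r) = (-4)**(3/2) = -8*I)
sqrt(j(10, -15) + (z - 32)**2) = sqrt(-8*I + (23 - 32)**2) = sqrt(-8*I + (-9)**2) = sqrt(-8*I + 81) = sqrt(81 - 8*I)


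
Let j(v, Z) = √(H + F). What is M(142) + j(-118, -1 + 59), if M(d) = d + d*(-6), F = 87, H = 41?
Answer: -710 + 8*√2 ≈ -698.69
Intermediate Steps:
M(d) = -5*d (M(d) = d - 6*d = -5*d)
j(v, Z) = 8*√2 (j(v, Z) = √(41 + 87) = √128 = 8*√2)
M(142) + j(-118, -1 + 59) = -5*142 + 8*√2 = -710 + 8*√2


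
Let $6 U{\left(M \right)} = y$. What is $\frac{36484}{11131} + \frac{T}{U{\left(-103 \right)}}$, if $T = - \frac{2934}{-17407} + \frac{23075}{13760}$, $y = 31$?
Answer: $\frac{30042041424617}{8264912113952} \approx 3.6349$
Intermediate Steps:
$U{\left(M \right)} = \frac{31}{6}$ ($U{\left(M \right)} = \frac{1}{6} \cdot 31 = \frac{31}{6}$)
$T = \frac{88407673}{47904064}$ ($T = \left(-2934\right) \left(- \frac{1}{17407}\right) + 23075 \cdot \frac{1}{13760} = \frac{2934}{17407} + \frac{4615}{2752} = \frac{88407673}{47904064} \approx 1.8455$)
$\frac{36484}{11131} + \frac{T}{U{\left(-103 \right)}} = \frac{36484}{11131} + \frac{88407673}{47904064 \cdot \frac{31}{6}} = 36484 \cdot \frac{1}{11131} + \frac{88407673}{47904064} \cdot \frac{6}{31} = \frac{36484}{11131} + \frac{265223019}{742512992} = \frac{30042041424617}{8264912113952}$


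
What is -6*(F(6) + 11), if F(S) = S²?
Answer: -282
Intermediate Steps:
-6*(F(6) + 11) = -6*(6² + 11) = -6*(36 + 11) = -6*47 = -282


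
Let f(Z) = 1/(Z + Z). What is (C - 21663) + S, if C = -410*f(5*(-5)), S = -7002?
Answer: -143284/5 ≈ -28657.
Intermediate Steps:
f(Z) = 1/(2*Z)
C = 41/5 (C = -205/(5*(-5)) = -205/(-25) = -205*(-1)/25 = -410*(-1/50) = 41/5 ≈ 8.2000)
(C - 21663) + S = (41/5 - 21663) - 7002 = -108274/5 - 7002 = -143284/5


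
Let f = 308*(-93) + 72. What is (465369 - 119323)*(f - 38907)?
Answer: -23350838034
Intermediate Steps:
f = -28572 (f = -28644 + 72 = -28572)
(465369 - 119323)*(f - 38907) = (465369 - 119323)*(-28572 - 38907) = 346046*(-67479) = -23350838034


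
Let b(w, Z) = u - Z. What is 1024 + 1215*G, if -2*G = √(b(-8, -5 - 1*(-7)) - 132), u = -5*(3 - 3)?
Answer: 1024 - 1215*I*√134/2 ≈ 1024.0 - 7032.3*I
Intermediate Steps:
u = 0 (u = -5*0 = 0)
b(w, Z) = -Z (b(w, Z) = 0 - Z = -Z)
G = -I*√134/2 (G = -√(-(-5 - 1*(-7)) - 132)/2 = -√(-(-5 + 7) - 132)/2 = -√(-1*2 - 132)/2 = -√(-2 - 132)/2 = -I*√134/2 ≈ -5.7879*I)
1024 + 1215*G = 1024 + 1215*(-I*√134/2) = 1024 - 1215*I*√134/2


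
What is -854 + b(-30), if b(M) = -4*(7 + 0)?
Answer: -882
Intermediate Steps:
b(M) = -28 (b(M) = -4*7 = -28)
-854 + b(-30) = -854 - 28 = -882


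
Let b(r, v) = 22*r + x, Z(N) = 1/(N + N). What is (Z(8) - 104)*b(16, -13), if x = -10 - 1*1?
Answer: -567083/16 ≈ -35443.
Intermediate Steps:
Z(N) = 1/(2*N)
x = -11 (x = -10 - 1 = -11)
b(r, v) = -11 + 22*r (b(r, v) = 22*r - 11 = -11 + 22*r)
(Z(8) - 104)*b(16, -13) = ((½)/8 - 104)*(-11 + 22*16) = ((½)*(⅛) - 104)*(-11 + 352) = (1/16 - 104)*341 = -1663/16*341 = -567083/16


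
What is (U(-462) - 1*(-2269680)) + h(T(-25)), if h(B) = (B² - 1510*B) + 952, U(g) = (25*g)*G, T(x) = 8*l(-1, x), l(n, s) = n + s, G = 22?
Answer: 2373876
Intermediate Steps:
T(x) = -8 + 8*x (T(x) = 8*(-1 + x) = -8 + 8*x)
U(g) = 550*g (U(g) = (25*g)*22 = 550*g)
h(B) = 952 + B² - 1510*B
(U(-462) - 1*(-2269680)) + h(T(-25)) = (550*(-462) - 1*(-2269680)) + (952 + (-8 + 8*(-25))² - 1510*(-8 + 8*(-25))) = (-254100 + 2269680) + (952 + (-8 - 200)² - 1510*(-8 - 200)) = 2015580 + (952 + (-208)² - 1510*(-208)) = 2015580 + (952 + 43264 + 314080) = 2015580 + 358296 = 2373876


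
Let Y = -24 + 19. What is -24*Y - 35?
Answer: 85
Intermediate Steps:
Y = -5
-24*Y - 35 = -24*(-5) - 35 = 120 - 35 = 85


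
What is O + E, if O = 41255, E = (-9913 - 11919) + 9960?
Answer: 29383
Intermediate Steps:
E = -11872 (E = -21832 + 9960 = -11872)
O + E = 41255 - 11872 = 29383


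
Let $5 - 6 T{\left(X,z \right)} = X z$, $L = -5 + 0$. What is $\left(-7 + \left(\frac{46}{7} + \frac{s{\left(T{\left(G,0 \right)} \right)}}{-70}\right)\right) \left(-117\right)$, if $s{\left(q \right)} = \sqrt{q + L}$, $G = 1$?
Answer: $\frac{351}{7} + \frac{39 i \sqrt{6}}{28} \approx 50.143 + 3.4118 i$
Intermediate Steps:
$L = -5$
$T{\left(X,z \right)} = \frac{5}{6} - \frac{X z}{6}$
$s{\left(q \right)} = \sqrt{-5 + q}$ ($s{\left(q \right)} = \sqrt{q - 5} = \sqrt{-5 + q}$)
$\left(-7 + \left(\frac{46}{7} + \frac{s{\left(T{\left(G,0 \right)} \right)}}{-70}\right)\right) \left(-117\right) = \left(-7 + \left(\frac{46}{7} + \frac{\sqrt{-5 + \left(\frac{5}{6} - \frac{1}{6} \cdot 0\right)}}{-70}\right)\right) \left(-117\right) = \left(-7 + \left(46 \cdot \frac{1}{7} + \sqrt{-5 + \left(\frac{5}{6} + 0\right)} \left(- \frac{1}{70}\right)\right)\right) \left(-117\right) = \left(-7 + \left(\frac{46}{7} + \sqrt{-5 + \frac{5}{6}} \left(- \frac{1}{70}\right)\right)\right) \left(-117\right) = \left(-7 + \left(\frac{46}{7} + \sqrt{- \frac{25}{6}} \left(- \frac{1}{70}\right)\right)\right) \left(-117\right) = \left(-7 + \left(\frac{46}{7} + \frac{5 i \sqrt{6}}{6} \left(- \frac{1}{70}\right)\right)\right) \left(-117\right) = \left(-7 + \left(\frac{46}{7} - \frac{i \sqrt{6}}{84}\right)\right) \left(-117\right) = \left(- \frac{3}{7} - \frac{i \sqrt{6}}{84}\right) \left(-117\right) = \frac{351}{7} + \frac{39 i \sqrt{6}}{28}$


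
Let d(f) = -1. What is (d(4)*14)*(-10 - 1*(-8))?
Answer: 28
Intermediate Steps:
(d(4)*14)*(-10 - 1*(-8)) = (-1*14)*(-10 - 1*(-8)) = -14*(-10 + 8) = -14*(-2) = 28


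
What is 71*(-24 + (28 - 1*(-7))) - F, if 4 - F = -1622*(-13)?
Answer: 21863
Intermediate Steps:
F = -21082 (F = 4 - (-1622)*(-13) = 4 - 1*21086 = 4 - 21086 = -21082)
71*(-24 + (28 - 1*(-7))) - F = 71*(-24 + (28 - 1*(-7))) - 1*(-21082) = 71*(-24 + (28 + 7)) + 21082 = 71*(-24 + 35) + 21082 = 71*11 + 21082 = 781 + 21082 = 21863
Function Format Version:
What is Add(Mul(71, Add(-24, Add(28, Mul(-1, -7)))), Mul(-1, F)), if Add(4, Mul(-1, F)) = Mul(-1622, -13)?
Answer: 21863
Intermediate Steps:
F = -21082 (F = Add(4, Mul(-1, Mul(-1622, -13))) = Add(4, Mul(-1, 21086)) = Add(4, -21086) = -21082)
Add(Mul(71, Add(-24, Add(28, Mul(-1, -7)))), Mul(-1, F)) = Add(Mul(71, Add(-24, Add(28, Mul(-1, -7)))), Mul(-1, -21082)) = Add(Mul(71, Add(-24, Add(28, 7))), 21082) = Add(Mul(71, Add(-24, 35)), 21082) = Add(Mul(71, 11), 21082) = Add(781, 21082) = 21863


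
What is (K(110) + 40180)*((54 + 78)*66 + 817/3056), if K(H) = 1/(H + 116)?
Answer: 241770307533209/690656 ≈ 3.5006e+8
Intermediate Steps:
K(H) = 1/(116 + H)
(K(110) + 40180)*((54 + 78)*66 + 817/3056) = (1/(116 + 110) + 40180)*((54 + 78)*66 + 817/3056) = (1/226 + 40180)*(132*66 + 817*(1/3056)) = (1/226 + 40180)*(8712 + 817/3056) = (9080681/226)*(26624689/3056) = 241770307533209/690656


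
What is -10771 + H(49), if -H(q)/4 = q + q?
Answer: -11163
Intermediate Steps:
H(q) = -8*q (H(q) = -4*(q + q) = -8*q)
-10771 + H(49) = -10771 - 8*49 = -10771 - 392 = -11163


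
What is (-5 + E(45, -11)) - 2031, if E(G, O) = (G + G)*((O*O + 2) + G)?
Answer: 13084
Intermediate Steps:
E(G, O) = 2*G*(2 + G + O²) (E(G, O) = (2*G)*((O² + 2) + G) = (2*G)*((2 + O²) + G) = (2*G)*(2 + G + O²) = 2*G*(2 + G + O²))
(-5 + E(45, -11)) - 2031 = (-5 + 2*45*(2 + 45 + (-11)²)) - 2031 = (-5 + 2*45*(2 + 45 + 121)) - 2031 = (-5 + 2*45*168) - 2031 = (-5 + 15120) - 2031 = 15115 - 2031 = 13084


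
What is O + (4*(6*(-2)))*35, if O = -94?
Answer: -1774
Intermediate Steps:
O + (4*(6*(-2)))*35 = -94 + (4*(6*(-2)))*35 = -94 + (4*(-12))*35 = -94 - 48*35 = -94 - 1680 = -1774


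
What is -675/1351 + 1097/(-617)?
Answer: -1898522/833567 ≈ -2.2776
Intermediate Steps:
-675/1351 + 1097/(-617) = -675*1/1351 + 1097*(-1/617) = -675/1351 - 1097/617 = -1898522/833567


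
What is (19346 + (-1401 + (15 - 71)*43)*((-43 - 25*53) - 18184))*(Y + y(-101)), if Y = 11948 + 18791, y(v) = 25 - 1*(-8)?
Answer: 2292295949608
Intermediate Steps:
y(v) = 33 (y(v) = 25 + 8 = 33)
Y = 30739
(19346 + (-1401 + (15 - 71)*43)*((-43 - 25*53) - 18184))*(Y + y(-101)) = (19346 + (-1401 + (15 - 71)*43)*((-43 - 25*53) - 18184))*(30739 + 33) = (19346 + (-1401 - 56*43)*((-43 - 1325) - 18184))*30772 = (19346 + (-1401 - 2408)*(-1368 - 18184))*30772 = (19346 - 3809*(-19552))*30772 = (19346 + 74473568)*30772 = 74492914*30772 = 2292295949608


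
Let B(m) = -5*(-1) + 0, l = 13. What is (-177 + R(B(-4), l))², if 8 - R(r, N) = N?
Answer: 33124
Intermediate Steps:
B(m) = 5 (B(m) = 5 + 0 = 5)
R(r, N) = 8 - N
(-177 + R(B(-4), l))² = (-177 + (8 - 1*13))² = (-177 + (8 - 13))² = (-177 - 5)² = (-182)² = 33124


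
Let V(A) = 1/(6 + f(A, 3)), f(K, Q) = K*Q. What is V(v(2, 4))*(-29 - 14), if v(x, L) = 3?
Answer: -43/15 ≈ -2.8667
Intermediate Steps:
V(A) = 1/(6 + 3*A) (V(A) = 1/(6 + A*3) = 1/(6 + 3*A))
V(v(2, 4))*(-29 - 14) = (1/(3*(2 + 3)))*(-29 - 14) = ((1/3)/5)*(-43) = ((1/3)*(1/5))*(-43) = (1/15)*(-43) = -43/15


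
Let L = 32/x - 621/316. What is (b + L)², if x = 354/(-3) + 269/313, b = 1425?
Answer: 271732656811198999441/134238640099600 ≈ 2.0243e+6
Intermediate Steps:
x = -36665/313 (x = 354*(-⅓) + 269*(1/313) = -118 + 269/313 = -36665/313 ≈ -117.14)
L = -25934021/11586140 (L = 32/(-36665/313) - 621/316 = 32*(-313/36665) - 621*1/316 = -10016/36665 - 621/316 = -25934021/11586140 ≈ -2.2384)
(b + L)² = (1425 - 25934021/11586140)² = (16484315479/11586140)² = 271732656811198999441/134238640099600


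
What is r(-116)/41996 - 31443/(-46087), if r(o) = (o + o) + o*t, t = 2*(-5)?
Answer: 340812241/483867413 ≈ 0.70435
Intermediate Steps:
t = -10
r(o) = -8*o (r(o) = (o + o) + o*(-10) = 2*o - 10*o = -8*o)
r(-116)/41996 - 31443/(-46087) = -8*(-116)/41996 - 31443/(-46087) = 928*(1/41996) - 31443*(-1/46087) = 232/10499 + 31443/46087 = 340812241/483867413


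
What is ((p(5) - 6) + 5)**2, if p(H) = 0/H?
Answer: 1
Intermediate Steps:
p(H) = 0
((p(5) - 6) + 5)**2 = ((0 - 6) + 5)**2 = (-6 + 5)**2 = (-1)**2 = 1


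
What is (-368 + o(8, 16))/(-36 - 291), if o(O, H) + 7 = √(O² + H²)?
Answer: 125/109 - 8*√5/327 ≈ 1.0921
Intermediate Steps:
o(O, H) = -7 + √(H² + O²) (o(O, H) = -7 + √(O² + H²) = -7 + √(H² + O²))
(-368 + o(8, 16))/(-36 - 291) = (-368 + (-7 + √(16² + 8²)))/(-36 - 291) = (-368 + (-7 + √(256 + 64)))/(-327) = (-368 + (-7 + √320))*(-1/327) = (-368 + (-7 + 8*√5))*(-1/327) = (-375 + 8*√5)*(-1/327) = 125/109 - 8*√5/327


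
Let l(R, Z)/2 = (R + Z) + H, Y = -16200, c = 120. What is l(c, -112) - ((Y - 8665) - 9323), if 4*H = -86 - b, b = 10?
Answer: 34156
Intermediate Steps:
H = -24 (H = (-86 - 1*10)/4 = (-86 - 10)/4 = (1/4)*(-96) = -24)
l(R, Z) = -48 + 2*R + 2*Z (l(R, Z) = 2*((R + Z) - 24) = 2*(-24 + R + Z) = -48 + 2*R + 2*Z)
l(c, -112) - ((Y - 8665) - 9323) = (-48 + 2*120 + 2*(-112)) - ((-16200 - 8665) - 9323) = (-48 + 240 - 224) - (-24865 - 9323) = -32 - 1*(-34188) = -32 + 34188 = 34156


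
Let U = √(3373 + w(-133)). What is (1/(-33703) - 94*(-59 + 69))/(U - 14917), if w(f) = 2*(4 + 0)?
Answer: 67511829551/1071338965732 + 31680821*√69/1071338965732 ≈ 0.063262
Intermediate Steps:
w(f) = 8 (w(f) = 2*4 = 8)
U = 7*√69 (U = √(3373 + 8) = √3381 = 7*√69 ≈ 58.146)
(1/(-33703) - 94*(-59 + 69))/(U - 14917) = (1/(-33703) - 94*(-59 + 69))/(7*√69 - 14917) = (-1/33703 - 94*10)/(-14917 + 7*√69) = (-1/33703 - 940)/(-14917 + 7*√69) = -31680821/(33703*(-14917 + 7*√69))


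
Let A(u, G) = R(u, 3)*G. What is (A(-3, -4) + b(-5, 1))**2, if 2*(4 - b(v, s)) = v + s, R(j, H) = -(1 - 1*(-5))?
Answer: 900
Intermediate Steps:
R(j, H) = -6 (R(j, H) = -(1 + 5) = -1*6 = -6)
A(u, G) = -6*G
b(v, s) = 4 - s/2 - v/2 (b(v, s) = 4 - (v + s)/2 = 4 - (s + v)/2 = 4 + (-s/2 - v/2) = 4 - s/2 - v/2)
(A(-3, -4) + b(-5, 1))**2 = (-6*(-4) + (4 - 1/2*1 - 1/2*(-5)))**2 = (24 + (4 - 1/2 + 5/2))**2 = (24 + 6)**2 = 30**2 = 900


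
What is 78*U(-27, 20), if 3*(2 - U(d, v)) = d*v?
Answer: 14196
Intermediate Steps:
U(d, v) = 2 - d*v/3
78*U(-27, 20) = 78*(2 - ⅓*(-27)*20) = 78*(2 + 180) = 78*182 = 14196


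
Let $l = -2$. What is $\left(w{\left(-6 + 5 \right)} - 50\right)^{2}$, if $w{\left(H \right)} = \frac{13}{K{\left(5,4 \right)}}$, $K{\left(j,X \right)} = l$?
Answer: $\frac{12769}{4} \approx 3192.3$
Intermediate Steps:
$K{\left(j,X \right)} = -2$
$w{\left(H \right)} = - \frac{13}{2}$ ($w{\left(H \right)} = \frac{13}{-2} = 13 \left(- \frac{1}{2}\right) = - \frac{13}{2}$)
$\left(w{\left(-6 + 5 \right)} - 50\right)^{2} = \left(- \frac{13}{2} - 50\right)^{2} = \left(- \frac{113}{2}\right)^{2} = \frac{12769}{4}$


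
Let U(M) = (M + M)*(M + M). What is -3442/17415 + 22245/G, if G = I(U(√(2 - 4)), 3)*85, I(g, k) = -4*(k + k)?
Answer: -26294557/2368440 ≈ -11.102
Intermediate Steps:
U(M) = 4*M² (U(M) = (2*M)*(2*M) = 4*M²)
I(g, k) = -8*k
G = -2040 (G = -8*3*85 = -24*85 = -2040)
-3442/17415 + 22245/G = -3442/17415 + 22245/(-2040) = -3442*1/17415 + 22245*(-1/2040) = -3442/17415 - 1483/136 = -26294557/2368440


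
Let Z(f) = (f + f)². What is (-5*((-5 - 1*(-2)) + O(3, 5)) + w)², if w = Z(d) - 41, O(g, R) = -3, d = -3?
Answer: 625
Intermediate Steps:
Z(f) = 4*f² (Z(f) = (2*f)² = 4*f²)
w = -5 (w = 4*(-3)² - 41 = 4*9 - 41 = 36 - 41 = -5)
(-5*((-5 - 1*(-2)) + O(3, 5)) + w)² = (-5*((-5 - 1*(-2)) - 3) - 5)² = (-5*((-5 + 2) - 3) - 5)² = (-5*(-3 - 3) - 5)² = (-5*(-6) - 5)² = (30 - 5)² = 25² = 625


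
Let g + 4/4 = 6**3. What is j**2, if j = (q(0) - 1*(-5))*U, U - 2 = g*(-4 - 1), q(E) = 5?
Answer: 115132900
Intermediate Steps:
g = 215 (g = -1 + 6**3 = -1 + 216 = 215)
U = -1073 (U = 2 + 215*(-4 - 1) = 2 + 215*(-5) = 2 - 1075 = -1073)
j = -10730 (j = (5 - 1*(-5))*(-1073) = (5 + 5)*(-1073) = 10*(-1073) = -10730)
j**2 = (-10730)**2 = 115132900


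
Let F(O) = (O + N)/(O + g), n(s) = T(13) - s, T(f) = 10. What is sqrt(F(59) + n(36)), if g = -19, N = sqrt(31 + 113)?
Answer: I*sqrt(9690)/20 ≈ 4.9219*I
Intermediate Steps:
N = 12 (N = sqrt(144) = 12)
n(s) = 10 - s
F(O) = (12 + O)/(-19 + O) (F(O) = (O + 12)/(O - 19) = (12 + O)/(-19 + O))
sqrt(F(59) + n(36)) = sqrt((12 + 59)/(-19 + 59) + (10 - 1*36)) = sqrt(71/40 + (10 - 36)) = sqrt((1/40)*71 - 26) = sqrt(71/40 - 26) = sqrt(-969/40) = I*sqrt(9690)/20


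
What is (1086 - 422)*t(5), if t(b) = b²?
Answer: 16600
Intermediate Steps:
(1086 - 422)*t(5) = (1086 - 422)*5² = 664*25 = 16600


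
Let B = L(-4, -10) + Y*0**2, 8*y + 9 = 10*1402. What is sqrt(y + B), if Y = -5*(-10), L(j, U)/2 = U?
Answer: 27*sqrt(38)/4 ≈ 41.610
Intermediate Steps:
L(j, U) = 2*U
Y = 50
y = 14011/8 (y = -9/8 + (10*1402)/8 = -9/8 + (1/8)*14020 = -9/8 + 3505/2 = 14011/8 ≈ 1751.4)
B = -20 (B = 2*(-10) + 50*0**2 = -20 + 50*0 = -20 + 0 = -20)
sqrt(y + B) = sqrt(14011/8 - 20) = sqrt(13851/8) = 27*sqrt(38)/4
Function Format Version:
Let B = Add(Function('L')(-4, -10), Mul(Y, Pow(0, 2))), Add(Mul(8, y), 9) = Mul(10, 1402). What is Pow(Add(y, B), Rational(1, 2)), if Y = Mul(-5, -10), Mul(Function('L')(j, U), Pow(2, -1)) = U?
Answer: Mul(Rational(27, 4), Pow(38, Rational(1, 2))) ≈ 41.610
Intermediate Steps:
Function('L')(j, U) = Mul(2, U)
Y = 50
y = Rational(14011, 8) (y = Add(Rational(-9, 8), Mul(Rational(1, 8), Mul(10, 1402))) = Add(Rational(-9, 8), Mul(Rational(1, 8), 14020)) = Add(Rational(-9, 8), Rational(3505, 2)) = Rational(14011, 8) ≈ 1751.4)
B = -20 (B = Add(Mul(2, -10), Mul(50, Pow(0, 2))) = Add(-20, Mul(50, 0)) = Add(-20, 0) = -20)
Pow(Add(y, B), Rational(1, 2)) = Pow(Add(Rational(14011, 8), -20), Rational(1, 2)) = Pow(Rational(13851, 8), Rational(1, 2)) = Mul(Rational(27, 4), Pow(38, Rational(1, 2)))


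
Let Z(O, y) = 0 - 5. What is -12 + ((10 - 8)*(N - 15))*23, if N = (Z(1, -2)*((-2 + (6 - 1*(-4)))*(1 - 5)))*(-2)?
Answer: -15422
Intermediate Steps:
Z(O, y) = -5
N = -320 (N = -5*(-2 + (6 - 1*(-4)))*(1 - 5)*(-2) = -5*(-2 + (6 + 4))*(-4)*(-2) = -5*(-2 + 10)*(-4)*(-2) = -40*(-4)*(-2) = -5*(-32)*(-2) = 160*(-2) = -320)
-12 + ((10 - 8)*(N - 15))*23 = -12 + ((10 - 8)*(-320 - 15))*23 = -12 + (2*(-335))*23 = -12 - 670*23 = -12 - 15410 = -15422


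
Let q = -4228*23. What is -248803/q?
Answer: 248803/97244 ≈ 2.5585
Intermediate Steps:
q = -97244
-248803/q = -248803/(-97244) = -248803*(-1/97244) = 248803/97244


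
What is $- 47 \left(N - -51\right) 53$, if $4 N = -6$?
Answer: $- \frac{246609}{2} \approx -1.233 \cdot 10^{5}$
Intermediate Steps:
$N = - \frac{3}{2}$ ($N = \frac{1}{4} \left(-6\right) = - \frac{3}{2} \approx -1.5$)
$- 47 \left(N - -51\right) 53 = - 47 \left(- \frac{3}{2} - -51\right) 53 = - 47 \left(- \frac{3}{2} + 51\right) 53 = \left(-47\right) \frac{99}{2} \cdot 53 = \left(- \frac{4653}{2}\right) 53 = - \frac{246609}{2}$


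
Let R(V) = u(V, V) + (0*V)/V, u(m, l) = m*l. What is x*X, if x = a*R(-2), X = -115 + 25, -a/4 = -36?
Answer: -51840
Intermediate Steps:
u(m, l) = l*m
a = 144 (a = -4*(-36) = 144)
R(V) = V**2 (R(V) = V*V + (0*V)/V = V**2 + 0/V = V**2 + 0 = V**2)
X = -90
x = 576 (x = 144*(-2)**2 = 144*4 = 576)
x*X = 576*(-90) = -51840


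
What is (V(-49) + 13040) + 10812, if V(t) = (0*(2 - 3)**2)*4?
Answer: 23852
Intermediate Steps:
V(t) = 0 (V(t) = (0*(-1)**2)*4 = (0*1)*4 = 0*4 = 0)
(V(-49) + 13040) + 10812 = (0 + 13040) + 10812 = 13040 + 10812 = 23852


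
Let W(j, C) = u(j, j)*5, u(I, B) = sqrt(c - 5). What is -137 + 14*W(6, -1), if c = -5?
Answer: -137 + 70*I*sqrt(10) ≈ -137.0 + 221.36*I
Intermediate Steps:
u(I, B) = I*sqrt(10) (u(I, B) = sqrt(-5 - 5) = sqrt(-10) = I*sqrt(10))
W(j, C) = 5*I*sqrt(10) (W(j, C) = (I*sqrt(10))*5 = 5*I*sqrt(10))
-137 + 14*W(6, -1) = -137 + 14*(5*I*sqrt(10)) = -137 + 70*I*sqrt(10)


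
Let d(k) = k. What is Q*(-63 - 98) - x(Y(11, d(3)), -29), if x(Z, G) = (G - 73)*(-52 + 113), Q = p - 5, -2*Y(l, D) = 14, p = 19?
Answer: 3968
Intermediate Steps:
Y(l, D) = -7 (Y(l, D) = -½*14 = -7)
Q = 14 (Q = 19 - 5 = 14)
x(Z, G) = -4453 + 61*G (x(Z, G) = (-73 + G)*61 = -4453 + 61*G)
Q*(-63 - 98) - x(Y(11, d(3)), -29) = 14*(-63 - 98) - (-4453 + 61*(-29)) = 14*(-161) - (-4453 - 1769) = -2254 - 1*(-6222) = -2254 + 6222 = 3968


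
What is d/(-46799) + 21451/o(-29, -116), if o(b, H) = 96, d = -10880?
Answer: 1004929829/4492704 ≈ 223.68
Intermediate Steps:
d/(-46799) + 21451/o(-29, -116) = -10880/(-46799) + 21451/96 = -10880*(-1/46799) + 21451*(1/96) = 10880/46799 + 21451/96 = 1004929829/4492704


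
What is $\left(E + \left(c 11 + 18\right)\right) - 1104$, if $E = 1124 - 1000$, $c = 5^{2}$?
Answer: $-687$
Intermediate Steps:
$c = 25$
$E = 124$
$\left(E + \left(c 11 + 18\right)\right) - 1104 = \left(124 + \left(25 \cdot 11 + 18\right)\right) - 1104 = \left(124 + \left(275 + 18\right)\right) - 1104 = \left(124 + 293\right) - 1104 = 417 - 1104 = -687$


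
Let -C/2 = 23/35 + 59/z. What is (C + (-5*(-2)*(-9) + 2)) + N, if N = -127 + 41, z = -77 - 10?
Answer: -529702/3045 ≈ -173.96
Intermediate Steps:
z = -87
C = 128/3045 (C = -2*(23/35 + 59/(-87)) = -2*(23*(1/35) + 59*(-1/87)) = -2*(23/35 - 59/87) = -2*(-64/3045) = 128/3045 ≈ 0.042036)
N = -86
(C + (-5*(-2)*(-9) + 2)) + N = (128/3045 + (-5*(-2)*(-9) + 2)) - 86 = (128/3045 + (10*(-9) + 2)) - 86 = (128/3045 + (-90 + 2)) - 86 = (128/3045 - 88) - 86 = -267832/3045 - 86 = -529702/3045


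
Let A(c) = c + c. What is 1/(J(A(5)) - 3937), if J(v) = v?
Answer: -1/3927 ≈ -0.00025465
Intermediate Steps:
A(c) = 2*c
1/(J(A(5)) - 3937) = 1/(2*5 - 3937) = 1/(10 - 3937) = 1/(-3927) = -1/3927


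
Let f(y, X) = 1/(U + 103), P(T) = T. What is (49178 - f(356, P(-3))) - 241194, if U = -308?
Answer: -39363279/205 ≈ -1.9202e+5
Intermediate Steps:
f(y, X) = -1/205 (f(y, X) = 1/(-308 + 103) = 1/(-205) = -1/205)
(49178 - f(356, P(-3))) - 241194 = (49178 - 1*(-1/205)) - 241194 = (49178 + 1/205) - 241194 = 10081491/205 - 241194 = -39363279/205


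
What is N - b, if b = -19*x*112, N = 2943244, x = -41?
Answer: 2855996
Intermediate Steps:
b = 87248 (b = -19*(-41)*112 = 779*112 = 87248)
N - b = 2943244 - 1*87248 = 2943244 - 87248 = 2855996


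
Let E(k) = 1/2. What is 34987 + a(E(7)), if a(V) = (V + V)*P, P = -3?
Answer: 34984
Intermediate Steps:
E(k) = ½
a(V) = -6*V (a(V) = (V + V)*(-3) = (2*V)*(-3) = -6*V)
34987 + a(E(7)) = 34987 - 6*½ = 34987 - 3 = 34984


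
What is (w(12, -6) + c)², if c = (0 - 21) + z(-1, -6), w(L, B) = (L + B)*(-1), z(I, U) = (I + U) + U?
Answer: 1600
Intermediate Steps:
z(I, U) = I + 2*U
w(L, B) = -B - L (w(L, B) = (B + L)*(-1) = -B - L)
c = -34 (c = (0 - 21) + (-1 + 2*(-6)) = -21 + (-1 - 12) = -21 - 13 = -34)
(w(12, -6) + c)² = ((-1*(-6) - 1*12) - 34)² = ((6 - 12) - 34)² = (-6 - 34)² = (-40)² = 1600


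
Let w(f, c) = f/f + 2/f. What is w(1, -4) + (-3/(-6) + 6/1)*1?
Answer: 19/2 ≈ 9.5000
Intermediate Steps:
w(f, c) = 1 + 2/f
w(1, -4) + (-3/(-6) + 6/1)*1 = (2 + 1)/1 + (-3/(-6) + 6/1)*1 = 1*3 + (-3*(-1/6) + 6*1)*1 = 3 + (1/2 + 6)*1 = 3 + (13/2)*1 = 3 + 13/2 = 19/2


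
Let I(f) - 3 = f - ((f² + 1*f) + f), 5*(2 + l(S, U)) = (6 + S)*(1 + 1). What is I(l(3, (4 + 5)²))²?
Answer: 841/625 ≈ 1.3456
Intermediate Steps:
l(S, U) = ⅖ + 2*S/5 (l(S, U) = -2 + ((6 + S)*(1 + 1))/5 = -2 + ((6 + S)*2)/5 = -2 + (12 + 2*S)/5 = -2 + (12/5 + 2*S/5) = ⅖ + 2*S/5)
I(f) = 3 - f - f² (I(f) = 3 + (f - ((f² + 1*f) + f)) = 3 + (f - ((f² + f) + f)) = 3 + (f - ((f + f²) + f)) = 3 + (f - (f² + 2*f)) = 3 + (f + (-f² - 2*f)) = 3 + (-f - f²) = 3 - f - f²)
I(l(3, (4 + 5)²))² = (3 - (⅖ + (⅖)*3) - (⅖ + (⅖)*3)²)² = (3 - (⅖ + 6/5) - (⅖ + 6/5)²)² = (3 - 1*8/5 - (8/5)²)² = (3 - 8/5 - 1*64/25)² = (3 - 8/5 - 64/25)² = (-29/25)² = 841/625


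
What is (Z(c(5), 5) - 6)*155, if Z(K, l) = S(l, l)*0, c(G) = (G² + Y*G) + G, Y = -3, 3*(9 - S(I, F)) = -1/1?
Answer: -930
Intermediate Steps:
S(I, F) = 28/3 (S(I, F) = 9 - (-1)/(3*1) = 9 - (-1)/3 = 9 - ⅓*(-1) = 9 + ⅓ = 28/3)
c(G) = G² - 2*G (c(G) = (G² - 3*G) + G = G² - 2*G)
Z(K, l) = 0 (Z(K, l) = (28/3)*0 = 0)
(Z(c(5), 5) - 6)*155 = (0 - 6)*155 = -6*155 = -930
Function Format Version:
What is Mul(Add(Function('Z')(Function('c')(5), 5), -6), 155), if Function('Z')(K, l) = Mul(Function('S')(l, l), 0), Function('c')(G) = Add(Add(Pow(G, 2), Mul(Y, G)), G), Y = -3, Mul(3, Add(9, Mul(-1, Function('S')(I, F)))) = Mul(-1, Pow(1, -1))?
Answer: -930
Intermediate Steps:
Function('S')(I, F) = Rational(28, 3) (Function('S')(I, F) = Add(9, Mul(Rational(-1, 3), Mul(-1, Pow(1, -1)))) = Add(9, Mul(Rational(-1, 3), Mul(-1, 1))) = Add(9, Mul(Rational(-1, 3), -1)) = Add(9, Rational(1, 3)) = Rational(28, 3))
Function('c')(G) = Add(Pow(G, 2), Mul(-2, G)) (Function('c')(G) = Add(Add(Pow(G, 2), Mul(-3, G)), G) = Add(Pow(G, 2), Mul(-2, G)))
Function('Z')(K, l) = 0 (Function('Z')(K, l) = Mul(Rational(28, 3), 0) = 0)
Mul(Add(Function('Z')(Function('c')(5), 5), -6), 155) = Mul(Add(0, -6), 155) = Mul(-6, 155) = -930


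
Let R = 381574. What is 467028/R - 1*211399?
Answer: -40331947499/190787 ≈ -2.1140e+5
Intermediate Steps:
467028/R - 1*211399 = 467028/381574 - 1*211399 = 467028*(1/381574) - 211399 = 233514/190787 - 211399 = -40331947499/190787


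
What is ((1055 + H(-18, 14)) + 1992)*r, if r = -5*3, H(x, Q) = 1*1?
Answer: -45720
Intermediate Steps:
H(x, Q) = 1
r = -15
((1055 + H(-18, 14)) + 1992)*r = ((1055 + 1) + 1992)*(-15) = (1056 + 1992)*(-15) = 3048*(-15) = -45720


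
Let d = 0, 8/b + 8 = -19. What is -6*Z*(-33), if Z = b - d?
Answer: -176/3 ≈ -58.667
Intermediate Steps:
b = -8/27 (b = 8/(-8 - 19) = 8/(-27) = 8*(-1/27) = -8/27 ≈ -0.29630)
Z = -8/27 (Z = -8/27 - 1*0 = -8/27 + 0 = -8/27 ≈ -0.29630)
-6*Z*(-33) = -6*(-8/27)*(-33) = (16/9)*(-33) = -176/3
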